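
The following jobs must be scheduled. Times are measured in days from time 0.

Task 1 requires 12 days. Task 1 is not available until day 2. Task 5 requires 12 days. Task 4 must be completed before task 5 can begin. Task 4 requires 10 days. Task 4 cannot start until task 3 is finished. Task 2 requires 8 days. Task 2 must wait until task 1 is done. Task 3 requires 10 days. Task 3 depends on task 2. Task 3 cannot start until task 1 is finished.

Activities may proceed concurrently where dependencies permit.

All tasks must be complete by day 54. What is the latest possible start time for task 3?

22

To finish by day 54, task 5 (duration 12) must start no later than day 42.
Task 4 has to be done before task 5 (must start by day 42). That means finishing by day 42, i.e. starting by 42 − 10 = day 32.
Task 3 has to be done before task 4 (must start by day 32). That means finishing by day 32, i.e. starting by 32 − 10 = day 22.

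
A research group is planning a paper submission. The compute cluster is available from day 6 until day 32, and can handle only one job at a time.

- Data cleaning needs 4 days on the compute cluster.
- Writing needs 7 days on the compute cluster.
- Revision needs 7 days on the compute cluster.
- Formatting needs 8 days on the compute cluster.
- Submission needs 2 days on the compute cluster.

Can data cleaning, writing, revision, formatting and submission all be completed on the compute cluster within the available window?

No

The compute cluster window is 32 − 6 = 26 days.
Running back to back, the jobs need 4 + 7 + 7 + 8 + 2 = 28 days on the compute cluster.
Since 28 > 26, they cannot all fit.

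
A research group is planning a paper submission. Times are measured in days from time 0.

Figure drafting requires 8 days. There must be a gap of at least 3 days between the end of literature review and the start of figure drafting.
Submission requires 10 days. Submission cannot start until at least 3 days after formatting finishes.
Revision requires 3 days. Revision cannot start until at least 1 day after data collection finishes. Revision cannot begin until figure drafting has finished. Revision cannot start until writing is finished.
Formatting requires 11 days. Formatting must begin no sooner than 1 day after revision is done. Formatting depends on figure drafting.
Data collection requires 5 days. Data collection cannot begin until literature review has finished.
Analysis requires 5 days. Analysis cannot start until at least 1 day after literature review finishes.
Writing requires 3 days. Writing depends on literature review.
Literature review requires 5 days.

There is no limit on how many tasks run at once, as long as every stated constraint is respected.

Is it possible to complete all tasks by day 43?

Literature review has no prerequisites, so it starts at day 0 and finishes at day 5.
After literature review (finishes day 5), writing can start at day 5 and finishes at day 8.
After literature review (finishes day 5, plus 3-day gap → day 8), figure drafting can start at day 8 and finishes at day 16.
Analysis waits on literature review (finishes day 5, plus 1-day gap → day 6), so it starts at day 6 and finishes at 6 + 5 = day 11.
After literature review (finishes day 5), data collection can start at day 5 and finishes at day 10.
Revision needs all of data collection (finishes day 10, plus 1-day gap → day 11); figure drafting (finishes day 16); writing (finishes day 8). That puts its earliest start at day 16; it finishes at 16 + 3 = day 19.
For formatting: revision (finishes day 19, plus 1-day gap → day 20); figure drafting (finishes day 16). Taking the maximum gives a start of day 20, and it finishes at 20 + 11 = day 31.
After formatting (finishes day 31, plus 3-day gap → day 34), submission can start at day 34 and finishes at day 44.
The earliest everything can be done is day 44, which is after the deadline of 43, so it is not possible.

No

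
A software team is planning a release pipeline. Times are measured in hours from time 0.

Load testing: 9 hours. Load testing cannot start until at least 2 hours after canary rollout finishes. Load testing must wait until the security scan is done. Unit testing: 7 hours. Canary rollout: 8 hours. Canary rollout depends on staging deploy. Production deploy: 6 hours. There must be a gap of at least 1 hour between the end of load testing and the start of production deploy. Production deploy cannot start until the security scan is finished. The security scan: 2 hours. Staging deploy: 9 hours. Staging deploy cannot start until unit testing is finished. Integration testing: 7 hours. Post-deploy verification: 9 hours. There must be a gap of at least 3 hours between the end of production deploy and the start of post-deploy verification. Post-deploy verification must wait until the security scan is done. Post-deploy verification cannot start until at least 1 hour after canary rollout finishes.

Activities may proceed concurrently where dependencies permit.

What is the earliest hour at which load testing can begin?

26

Nothing blocks the security scan, so it runs from hour 0 to hour 2.
Unit testing has no prerequisites, so it starts at hour 0 and finishes at hour 7.
After unit testing (finishes hour 7), staging deploy can start at hour 7 and finishes at hour 16.
Canary rollout cannot begin until staging deploy (finishes hour 16). It runs from hour 16 to 16 + 8 = hour 24.
Load testing waits on canary rollout (finishes hour 24, plus 2-hour gap → hour 26); the security scan (finishes hour 2). The latest of these is hour 26, which is the earliest load testing can start.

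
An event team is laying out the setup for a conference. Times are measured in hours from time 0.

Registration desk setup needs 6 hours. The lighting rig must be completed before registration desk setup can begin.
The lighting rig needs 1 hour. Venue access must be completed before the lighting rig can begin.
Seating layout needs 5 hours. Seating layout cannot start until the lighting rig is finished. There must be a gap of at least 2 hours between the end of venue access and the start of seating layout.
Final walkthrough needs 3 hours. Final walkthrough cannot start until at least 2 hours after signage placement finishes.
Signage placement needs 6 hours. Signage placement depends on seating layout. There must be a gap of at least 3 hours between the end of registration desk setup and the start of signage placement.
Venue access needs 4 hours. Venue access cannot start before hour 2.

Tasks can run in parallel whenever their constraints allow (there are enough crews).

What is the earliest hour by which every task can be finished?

27

Venue access cannot begin until its own release at hour 2. It runs from hour 2 to 2 + 4 = hour 6.
After venue access (finishes hour 6), the lighting rig can start at hour 6 and finishes at hour 7.
Registration desk setup cannot begin until the lighting rig (finishes hour 7). It runs from hour 7 to 7 + 6 = hour 13.
Seating layout has to wait for the lighting rig (finishes hour 7); venue access (finishes hour 6, plus 2-hour gap → hour 8). The latest of these is hour 8, so seating layout runs hour 8 to 8 + 5 = hour 13.
Signage placement cannot start until seating layout (finishes hour 13); registration desk setup (finishes hour 13, plus 3-hour gap → hour 16). The controlling bound is hour 16, so signage placement finishes at 16 + 6 = hour 22.
Final walkthrough cannot begin until signage placement (finishes hour 22, plus 2-hour gap → hour 24). It runs from hour 24 to 24 + 3 = hour 27.
All tasks are finished once the last one completes. Finish times: Venue access at 6, The lighting rig at 7, Seating layout at 13, Registration desk setup at 13, Signage placement at 22, Final walkthrough at 27. The latest is hour 27.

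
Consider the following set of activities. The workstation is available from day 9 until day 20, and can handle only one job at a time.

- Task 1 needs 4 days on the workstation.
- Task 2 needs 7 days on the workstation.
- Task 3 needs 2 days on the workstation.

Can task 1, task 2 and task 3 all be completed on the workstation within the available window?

The workstation window is 20 − 9 = 11 days.
Running back to back, the jobs need 4 + 7 + 2 = 13 days on the workstation.
Since 13 > 11, they cannot all fit.

No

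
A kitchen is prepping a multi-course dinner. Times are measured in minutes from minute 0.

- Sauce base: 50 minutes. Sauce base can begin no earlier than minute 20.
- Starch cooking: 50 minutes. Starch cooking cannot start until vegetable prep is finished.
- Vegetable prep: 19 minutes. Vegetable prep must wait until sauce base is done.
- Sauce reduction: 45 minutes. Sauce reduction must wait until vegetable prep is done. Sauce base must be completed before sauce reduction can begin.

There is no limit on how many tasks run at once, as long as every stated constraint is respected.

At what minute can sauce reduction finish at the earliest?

134

Sauce base cannot begin until its own release at minute 20. It runs from minute 20 to 20 + 50 = minute 70.
After sauce base (finishes minute 70), vegetable prep can start at minute 70 and finishes at minute 89.
Sauce reduction needs all of vegetable prep (finishes minute 89); sauce base (finishes minute 70). That puts its earliest start at minute 89; it finishes at 89 + 45 = minute 134.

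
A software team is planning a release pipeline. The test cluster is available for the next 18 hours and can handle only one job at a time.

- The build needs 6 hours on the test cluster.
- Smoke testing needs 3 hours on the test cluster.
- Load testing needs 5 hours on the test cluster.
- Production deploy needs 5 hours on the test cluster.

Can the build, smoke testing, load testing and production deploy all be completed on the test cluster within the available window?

Running back to back, the jobs need 6 + 3 + 5 + 5 = 19 hours on the test cluster.
Since 19 > 18, they cannot all fit.

No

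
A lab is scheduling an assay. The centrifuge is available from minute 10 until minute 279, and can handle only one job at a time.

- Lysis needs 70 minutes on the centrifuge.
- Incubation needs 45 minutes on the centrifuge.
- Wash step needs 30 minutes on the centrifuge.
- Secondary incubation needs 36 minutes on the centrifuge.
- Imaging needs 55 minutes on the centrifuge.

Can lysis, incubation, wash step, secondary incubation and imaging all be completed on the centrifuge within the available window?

The centrifuge window is 279 − 10 = 269 minutes.
Running back to back, the jobs need 70 + 45 + 30 + 36 + 55 = 236 minutes on the centrifuge.
Since 236 ≤ 269, they fit within the window.

Yes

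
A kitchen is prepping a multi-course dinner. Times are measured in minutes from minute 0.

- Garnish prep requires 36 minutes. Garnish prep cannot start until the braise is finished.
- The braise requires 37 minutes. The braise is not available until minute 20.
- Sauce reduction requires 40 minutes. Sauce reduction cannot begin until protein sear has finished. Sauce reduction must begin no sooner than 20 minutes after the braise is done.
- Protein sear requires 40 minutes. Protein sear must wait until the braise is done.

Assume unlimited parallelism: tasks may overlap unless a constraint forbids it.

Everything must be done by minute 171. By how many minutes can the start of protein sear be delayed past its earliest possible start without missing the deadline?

After its own release at minute 20, the braise can start at minute 20 and finishes at minute 57.
After the braise (finishes minute 57), protein sear can start at minute 57 and finishes at minute 97.

Working backward from the deadline:
Nothing follows sauce reduction; the deadline of minute 171 is its only limit. It must start by 171 − 40 = minute 131.
Since sauce reduction (must start by minute 131) depends on it, protein sear must finish by minute 131. Backing off its 40-minute duration gives a latest start of minute 91.
So protein sear can start as early as minute 57 and as late as minute 91, giving 91 − 57 = 34 minutes of slack.

34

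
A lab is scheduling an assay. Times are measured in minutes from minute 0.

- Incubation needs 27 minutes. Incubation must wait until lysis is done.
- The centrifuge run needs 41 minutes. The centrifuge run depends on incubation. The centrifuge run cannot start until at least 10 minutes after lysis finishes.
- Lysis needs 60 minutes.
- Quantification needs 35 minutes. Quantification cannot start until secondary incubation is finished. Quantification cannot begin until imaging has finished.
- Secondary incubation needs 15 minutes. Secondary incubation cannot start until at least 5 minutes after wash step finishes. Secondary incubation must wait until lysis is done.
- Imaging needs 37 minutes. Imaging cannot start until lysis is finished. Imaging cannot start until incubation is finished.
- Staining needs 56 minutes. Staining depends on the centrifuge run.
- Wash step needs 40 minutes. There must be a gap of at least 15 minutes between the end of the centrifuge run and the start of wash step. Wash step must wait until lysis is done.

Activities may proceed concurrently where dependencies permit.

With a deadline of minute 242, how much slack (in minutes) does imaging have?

83

Nothing blocks lysis, so it runs from minute 0 to minute 60.
After lysis (finishes minute 60), incubation can start at minute 60 and finishes at minute 87.
Imaging cannot start until lysis (finishes minute 60); incubation (finishes minute 87). The controlling bound is minute 87, so imaging finishes at 87 + 37 = minute 124.

Working backward from the deadline:
Quantification has no dependents, so it just needs to finish by minute 242. Starting by 242 − 35 = minute 207 achieves that.
Since quantification (must start by minute 207) depends on it, imaging must finish by minute 207. Backing off its 37-minute duration gives a latest start of minute 170.
So imaging can start as early as minute 87 and as late as minute 170, giving 170 − 87 = 83 minutes of slack.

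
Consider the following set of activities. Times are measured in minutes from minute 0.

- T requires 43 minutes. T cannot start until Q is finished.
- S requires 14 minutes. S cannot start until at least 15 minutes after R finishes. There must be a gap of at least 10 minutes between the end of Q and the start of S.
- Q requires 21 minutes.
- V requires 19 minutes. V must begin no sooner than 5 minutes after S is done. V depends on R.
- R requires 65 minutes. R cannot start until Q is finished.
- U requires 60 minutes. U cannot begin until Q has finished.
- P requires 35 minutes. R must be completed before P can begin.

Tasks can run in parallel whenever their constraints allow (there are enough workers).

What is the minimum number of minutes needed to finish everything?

139

Q has no prerequisites, so it starts at minute 0 and finishes at minute 21.
U waits on Q (finishes minute 21), so it starts at minute 21 and finishes at 21 + 60 = minute 81.
After Q (finishes minute 21), T can start at minute 21 and finishes at minute 64.
After Q (finishes minute 21), R can start at minute 21 and finishes at minute 86.
S needs all of R (finishes minute 86, plus 15-minute gap → minute 101); Q (finishes minute 21, plus 10-minute gap → minute 31). That puts its earliest start at minute 101; it finishes at 101 + 14 = minute 115.
V has to wait for S (finishes minute 115, plus 5-minute gap → minute 120); R (finishes minute 86). The latest of these is minute 120, so V runs minute 120 to 120 + 19 = minute 139.
After R (finishes minute 86), P can start at minute 86 and finishes at minute 121.
All tasks are finished once the last one completes. Finish times: P at 121, Q at 21, R at 86, S at 115, T at 64, U at 81, V at 139. The latest is minute 139.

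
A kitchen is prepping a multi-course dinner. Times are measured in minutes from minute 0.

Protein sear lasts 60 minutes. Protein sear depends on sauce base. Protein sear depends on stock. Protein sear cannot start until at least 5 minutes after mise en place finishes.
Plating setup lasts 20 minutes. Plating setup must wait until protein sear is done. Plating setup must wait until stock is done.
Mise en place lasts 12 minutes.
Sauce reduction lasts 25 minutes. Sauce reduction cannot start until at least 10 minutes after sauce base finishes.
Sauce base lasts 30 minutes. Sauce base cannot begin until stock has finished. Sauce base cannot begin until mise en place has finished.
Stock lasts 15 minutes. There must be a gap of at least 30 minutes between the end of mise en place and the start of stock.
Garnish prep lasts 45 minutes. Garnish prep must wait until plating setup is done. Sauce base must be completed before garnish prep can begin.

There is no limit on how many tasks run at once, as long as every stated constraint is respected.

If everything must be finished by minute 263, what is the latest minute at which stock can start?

93

Nothing follows garnish prep; the deadline of minute 263 is its only limit. It must start by 263 − 45 = minute 218.
Plating setup has to be done before garnish prep (must start by minute 218). That means finishing by minute 218, i.e. starting by 218 − 20 = minute 198.
Since plating setup (must start by minute 198) depends on it, protein sear must finish by minute 198. Backing off its 60-minute duration gives a latest start of minute 138.
Sauce reduction has no dependents, so it just needs to finish by minute 263. Starting by 263 − 25 = minute 238 achieves that.
Sauce base must finish in time for protein sear (must start by minute 138); sauce reduction (must start by minute 238, minus 10-minute gap → minute 228); garnish prep (must start by minute 218). The tightest is minute 138, so sauce base must start by 138 − 30 = minute 108.
Stock feeds sauce base (must start by minute 108); protein sear (must start by minute 138); plating setup (must start by minute 198). Taking the minimum, stock must finish by minute 108 and start by 108 − 15 = minute 93.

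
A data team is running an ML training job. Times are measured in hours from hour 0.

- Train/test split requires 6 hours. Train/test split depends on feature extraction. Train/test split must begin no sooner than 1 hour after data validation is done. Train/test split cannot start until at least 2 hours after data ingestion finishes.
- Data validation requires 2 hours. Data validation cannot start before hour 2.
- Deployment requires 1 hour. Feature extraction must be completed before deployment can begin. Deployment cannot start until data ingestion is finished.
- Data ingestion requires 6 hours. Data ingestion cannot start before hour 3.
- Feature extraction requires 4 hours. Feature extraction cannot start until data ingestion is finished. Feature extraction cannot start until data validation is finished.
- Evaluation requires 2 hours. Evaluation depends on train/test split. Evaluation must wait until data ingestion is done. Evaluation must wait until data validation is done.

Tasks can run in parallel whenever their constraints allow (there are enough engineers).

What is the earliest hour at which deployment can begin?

After its own release at hour 2, data validation can start at hour 2 and finishes at hour 4.
Data ingestion waits on its own release at hour 3, so it starts at hour 3 and finishes at 3 + 6 = hour 9.
Feature extraction has to wait for data ingestion (finishes hour 9); data validation (finishes hour 4). The latest of these is hour 9, so feature extraction runs hour 9 to 9 + 4 = hour 13.
Deployment waits on feature extraction (finishes hour 13); data ingestion (finishes hour 9). The latest of these is hour 13, which is the earliest deployment can start.

13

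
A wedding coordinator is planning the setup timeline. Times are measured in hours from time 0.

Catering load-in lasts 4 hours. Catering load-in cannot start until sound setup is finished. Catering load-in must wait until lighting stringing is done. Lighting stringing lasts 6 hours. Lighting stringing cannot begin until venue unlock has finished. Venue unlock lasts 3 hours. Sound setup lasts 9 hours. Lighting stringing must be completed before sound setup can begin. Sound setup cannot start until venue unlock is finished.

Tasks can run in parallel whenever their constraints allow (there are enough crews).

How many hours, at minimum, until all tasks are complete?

22

Nothing blocks venue unlock, so it runs from hour 0 to hour 3.
After venue unlock (finishes hour 3), lighting stringing can start at hour 3 and finishes at hour 9.
Sound setup needs all of lighting stringing (finishes hour 9); venue unlock (finishes hour 3). That puts its earliest start at hour 9; it finishes at 9 + 9 = hour 18.
For catering load-in: sound setup (finishes hour 18); lighting stringing (finishes hour 9). Taking the maximum gives a start of hour 18, and it finishes at 18 + 4 = hour 22.
All tasks are finished once the last one completes. Finish times: Venue unlock at 3, Lighting stringing at 9, Sound setup at 18, Catering load-in at 22. The latest is hour 22.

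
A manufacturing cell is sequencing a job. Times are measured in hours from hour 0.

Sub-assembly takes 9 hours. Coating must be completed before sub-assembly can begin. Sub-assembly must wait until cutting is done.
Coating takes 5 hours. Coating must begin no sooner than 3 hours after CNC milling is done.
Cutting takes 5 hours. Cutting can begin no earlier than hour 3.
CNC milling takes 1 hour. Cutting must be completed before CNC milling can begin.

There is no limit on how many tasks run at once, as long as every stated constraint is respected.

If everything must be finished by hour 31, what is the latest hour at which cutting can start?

8

To finish by hour 31, sub-assembly (duration 9) must start no later than hour 22.
Coating feeds into sub-assembly (must start by hour 22); so coating must finish by hour 22 and therefore start by hour 17.
CNC milling has to be done before coating (must start by hour 17, minus 3-hour gap → hour 14). That means finishing by hour 14, i.e. starting by 14 − 1 = hour 13.
Cutting feeds CNC milling (must start by hour 13); sub-assembly (must start by hour 22). Taking the minimum, cutting must finish by hour 13 and start by 13 − 5 = hour 8.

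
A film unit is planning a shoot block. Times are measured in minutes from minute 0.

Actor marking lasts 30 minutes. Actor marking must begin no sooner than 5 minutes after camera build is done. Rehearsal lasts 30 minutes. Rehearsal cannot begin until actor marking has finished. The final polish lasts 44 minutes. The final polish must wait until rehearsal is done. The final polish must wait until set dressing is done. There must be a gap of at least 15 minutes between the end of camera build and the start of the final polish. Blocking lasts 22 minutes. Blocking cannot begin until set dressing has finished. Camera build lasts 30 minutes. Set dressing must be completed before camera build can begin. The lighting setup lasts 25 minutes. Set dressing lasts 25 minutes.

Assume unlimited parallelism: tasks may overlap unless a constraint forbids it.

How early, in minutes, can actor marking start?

Nothing blocks set dressing, so it runs from minute 0 to minute 25.
Camera build waits on set dressing (finishes minute 25), so it starts at minute 25 and finishes at 25 + 30 = minute 55.
Actor marking waits on camera build (finishes minute 55, plus 5-minute gap → minute 60), so the earliest it can start is minute 60.

60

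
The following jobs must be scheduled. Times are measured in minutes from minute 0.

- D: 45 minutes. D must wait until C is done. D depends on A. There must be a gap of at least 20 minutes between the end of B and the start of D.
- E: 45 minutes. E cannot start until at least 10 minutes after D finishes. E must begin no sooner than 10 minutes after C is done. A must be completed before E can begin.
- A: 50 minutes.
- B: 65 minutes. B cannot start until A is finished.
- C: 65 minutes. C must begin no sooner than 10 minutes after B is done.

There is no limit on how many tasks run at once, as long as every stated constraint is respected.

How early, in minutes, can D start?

Nothing blocks A, so it runs from minute 0 to minute 50.
After A (finishes minute 50), B can start at minute 50 and finishes at minute 115.
C cannot begin until B (finishes minute 115, plus 10-minute gap → minute 125). It runs from minute 125 to 125 + 65 = minute 190.
D waits on C (finishes minute 190); A (finishes minute 50); B (finishes minute 115, plus 20-minute gap → minute 135). The latest of these is minute 190, which is the earliest D can start.

190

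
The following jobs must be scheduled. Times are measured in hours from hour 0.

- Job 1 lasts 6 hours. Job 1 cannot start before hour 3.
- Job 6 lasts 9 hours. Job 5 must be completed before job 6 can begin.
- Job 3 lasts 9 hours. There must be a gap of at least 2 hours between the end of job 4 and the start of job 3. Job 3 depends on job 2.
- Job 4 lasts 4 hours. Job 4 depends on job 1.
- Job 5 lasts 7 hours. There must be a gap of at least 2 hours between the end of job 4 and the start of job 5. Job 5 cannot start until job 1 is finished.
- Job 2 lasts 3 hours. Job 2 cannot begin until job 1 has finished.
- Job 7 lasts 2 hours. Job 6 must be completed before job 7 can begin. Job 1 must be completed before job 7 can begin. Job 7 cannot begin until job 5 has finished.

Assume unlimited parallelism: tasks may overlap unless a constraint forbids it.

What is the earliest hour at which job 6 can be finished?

Job 1 cannot begin until its own release at hour 3. It runs from hour 3 to 3 + 6 = hour 9.
After job 1 (finishes hour 9), job 4 can start at hour 9 and finishes at hour 13.
Job 5 cannot start until job 4 (finishes hour 13, plus 2-hour gap → hour 15); job 1 (finishes hour 9). The controlling bound is hour 15, so job 5 finishes at 15 + 7 = hour 22.
Job 6 waits on job 5 (finishes hour 22), so it starts at hour 22 and finishes at 22 + 9 = hour 31.

31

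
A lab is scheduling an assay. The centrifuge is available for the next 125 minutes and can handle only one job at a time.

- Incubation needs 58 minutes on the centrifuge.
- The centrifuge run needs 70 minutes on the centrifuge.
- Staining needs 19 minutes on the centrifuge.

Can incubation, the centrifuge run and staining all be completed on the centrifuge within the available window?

No

Running back to back, the jobs need 58 + 70 + 19 = 147 minutes on the centrifuge.
Since 147 > 125, they cannot all fit.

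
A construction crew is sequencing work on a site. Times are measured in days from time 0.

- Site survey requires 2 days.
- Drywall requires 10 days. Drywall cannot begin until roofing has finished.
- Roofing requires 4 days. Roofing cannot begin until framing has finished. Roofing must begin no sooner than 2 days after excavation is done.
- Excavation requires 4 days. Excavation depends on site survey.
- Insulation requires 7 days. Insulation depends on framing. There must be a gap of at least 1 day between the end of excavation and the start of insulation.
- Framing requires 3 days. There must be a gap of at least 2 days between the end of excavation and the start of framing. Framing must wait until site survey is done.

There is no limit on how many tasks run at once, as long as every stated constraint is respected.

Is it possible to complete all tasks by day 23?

Site survey has no prerequisites, so it starts at day 0 and finishes at day 2.
Excavation waits on site survey (finishes day 2), so it starts at day 2 and finishes at 2 + 4 = day 6.
Framing needs all of excavation (finishes day 6, plus 2-day gap → day 8); site survey (finishes day 2). That puts its earliest start at day 8; it finishes at 8 + 3 = day 11.
Insulation has to wait for framing (finishes day 11); excavation (finishes day 6, plus 1-day gap → day 7). The latest of these is day 11, so insulation runs day 11 to 11 + 7 = day 18.
Roofing needs all of framing (finishes day 11); excavation (finishes day 6, plus 2-day gap → day 8). That puts its earliest start at day 11; it finishes at 11 + 4 = day 15.
After roofing (finishes day 15), drywall can start at day 15 and finishes at day 25.
The earliest everything can be done is day 25, which is after the deadline of 23, so it is not possible.

No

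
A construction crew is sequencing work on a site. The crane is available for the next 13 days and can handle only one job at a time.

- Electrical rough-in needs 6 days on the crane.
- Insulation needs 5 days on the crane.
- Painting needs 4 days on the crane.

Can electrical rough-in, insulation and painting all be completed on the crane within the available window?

No

Running back to back, the jobs need 6 + 5 + 4 = 15 days on the crane.
Since 15 > 13, they cannot all fit.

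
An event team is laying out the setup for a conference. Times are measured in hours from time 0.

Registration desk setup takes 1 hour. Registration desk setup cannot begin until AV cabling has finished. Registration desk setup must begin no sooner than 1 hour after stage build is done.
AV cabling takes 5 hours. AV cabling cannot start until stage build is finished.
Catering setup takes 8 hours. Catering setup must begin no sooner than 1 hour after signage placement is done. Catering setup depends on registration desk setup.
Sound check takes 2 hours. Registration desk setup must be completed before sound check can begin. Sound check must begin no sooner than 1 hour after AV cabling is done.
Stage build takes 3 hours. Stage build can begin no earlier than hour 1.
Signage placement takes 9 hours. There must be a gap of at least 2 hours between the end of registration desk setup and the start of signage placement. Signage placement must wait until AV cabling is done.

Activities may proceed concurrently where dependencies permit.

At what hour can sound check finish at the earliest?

12

After its own release at hour 1, stage build can start at hour 1 and finishes at hour 4.
After stage build (finishes hour 4), AV cabling can start at hour 4 and finishes at hour 9.
Registration desk setup needs all of AV cabling (finishes hour 9); stage build (finishes hour 4, plus 1-hour gap → hour 5). That puts its earliest start at hour 9; it finishes at 9 + 1 = hour 10.
Sound check cannot start until registration desk setup (finishes hour 10); AV cabling (finishes hour 9, plus 1-hour gap → hour 10). The controlling bound is hour 10, so sound check finishes at 10 + 2 = hour 12.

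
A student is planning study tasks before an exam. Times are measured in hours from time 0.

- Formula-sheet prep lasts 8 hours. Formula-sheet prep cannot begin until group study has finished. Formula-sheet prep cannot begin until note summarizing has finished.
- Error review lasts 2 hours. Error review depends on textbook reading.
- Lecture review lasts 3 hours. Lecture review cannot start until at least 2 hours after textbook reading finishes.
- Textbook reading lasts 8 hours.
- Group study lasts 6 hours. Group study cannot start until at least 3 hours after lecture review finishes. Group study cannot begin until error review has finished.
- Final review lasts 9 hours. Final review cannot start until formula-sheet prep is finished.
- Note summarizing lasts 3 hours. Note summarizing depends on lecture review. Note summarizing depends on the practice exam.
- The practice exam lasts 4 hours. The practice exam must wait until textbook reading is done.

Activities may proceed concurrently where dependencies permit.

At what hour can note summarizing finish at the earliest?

16

Nothing blocks textbook reading, so it runs from hour 0 to hour 8.
After textbook reading (finishes hour 8), the practice exam can start at hour 8 and finishes at hour 12.
After textbook reading (finishes hour 8, plus 2-hour gap → hour 10), lecture review can start at hour 10 and finishes at hour 13.
Note summarizing cannot start until lecture review (finishes hour 13); the practice exam (finishes hour 12). The controlling bound is hour 13, so note summarizing finishes at 13 + 3 = hour 16.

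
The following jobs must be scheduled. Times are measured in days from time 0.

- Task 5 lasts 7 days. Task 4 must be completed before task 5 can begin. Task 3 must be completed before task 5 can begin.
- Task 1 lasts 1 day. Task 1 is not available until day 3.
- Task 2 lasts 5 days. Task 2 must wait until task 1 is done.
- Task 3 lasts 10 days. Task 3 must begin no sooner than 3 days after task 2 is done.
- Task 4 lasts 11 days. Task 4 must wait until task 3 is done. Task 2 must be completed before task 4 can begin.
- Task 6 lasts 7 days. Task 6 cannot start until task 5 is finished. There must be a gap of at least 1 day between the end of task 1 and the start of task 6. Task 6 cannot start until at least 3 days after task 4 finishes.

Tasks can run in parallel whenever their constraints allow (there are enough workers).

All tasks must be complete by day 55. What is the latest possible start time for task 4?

Nothing follows task 6; the deadline of day 55 is its only limit. It must start by 55 − 7 = day 48.
Task 5 has to be done before task 6 (must start by day 48). That means finishing by day 48, i.e. starting by 48 − 7 = day 41.
For task 4: task 5 (must start by day 41); task 6 (must start by day 48, minus 3-day gap → day 45). The most restrictive is day 41; with an 11-day duration, task 4 must start by day 30.

30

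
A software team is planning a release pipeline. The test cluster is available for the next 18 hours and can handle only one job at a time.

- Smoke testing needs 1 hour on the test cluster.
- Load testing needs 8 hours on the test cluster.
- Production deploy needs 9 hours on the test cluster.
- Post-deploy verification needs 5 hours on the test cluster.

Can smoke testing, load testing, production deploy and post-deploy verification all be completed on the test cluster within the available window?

Running back to back, the jobs need 1 + 8 + 9 + 5 = 23 hours on the test cluster.
Since 23 > 18, they cannot all fit.

No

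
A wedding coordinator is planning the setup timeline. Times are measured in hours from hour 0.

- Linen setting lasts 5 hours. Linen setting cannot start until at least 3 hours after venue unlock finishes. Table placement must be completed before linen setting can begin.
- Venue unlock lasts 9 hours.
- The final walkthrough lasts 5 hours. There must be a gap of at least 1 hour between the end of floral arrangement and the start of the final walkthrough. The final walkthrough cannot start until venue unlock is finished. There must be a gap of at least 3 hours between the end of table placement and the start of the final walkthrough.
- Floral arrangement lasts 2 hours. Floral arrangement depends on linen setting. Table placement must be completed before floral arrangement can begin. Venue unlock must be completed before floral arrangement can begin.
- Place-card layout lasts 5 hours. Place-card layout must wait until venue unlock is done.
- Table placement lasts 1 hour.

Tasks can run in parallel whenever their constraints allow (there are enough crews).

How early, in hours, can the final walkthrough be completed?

25

Table placement has no prerequisites, so it starts at hour 0 and finishes at hour 1.
Venue unlock can start immediately at hour 0; it finishes at hour 9.
Linen setting needs all of venue unlock (finishes hour 9, plus 3-hour gap → hour 12); table placement (finishes hour 1). That puts its earliest start at hour 12; it finishes at 12 + 5 = hour 17.
Floral arrangement has to wait for linen setting (finishes hour 17); table placement (finishes hour 1); venue unlock (finishes hour 9). The latest of these is hour 17, so floral arrangement runs hour 17 to 17 + 2 = hour 19.
The final walkthrough needs all of floral arrangement (finishes hour 19, plus 1-hour gap → hour 20); venue unlock (finishes hour 9); table placement (finishes hour 1, plus 3-hour gap → hour 4). That puts its earliest start at hour 20; it finishes at 20 + 5 = hour 25.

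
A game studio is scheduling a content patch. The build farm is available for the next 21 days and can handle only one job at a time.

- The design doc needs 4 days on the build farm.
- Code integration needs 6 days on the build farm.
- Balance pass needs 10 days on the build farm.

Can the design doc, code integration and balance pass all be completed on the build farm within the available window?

Yes

Running back to back, the jobs need 4 + 6 + 10 = 20 days on the build farm.
Since 20 ≤ 21, they fit within the window.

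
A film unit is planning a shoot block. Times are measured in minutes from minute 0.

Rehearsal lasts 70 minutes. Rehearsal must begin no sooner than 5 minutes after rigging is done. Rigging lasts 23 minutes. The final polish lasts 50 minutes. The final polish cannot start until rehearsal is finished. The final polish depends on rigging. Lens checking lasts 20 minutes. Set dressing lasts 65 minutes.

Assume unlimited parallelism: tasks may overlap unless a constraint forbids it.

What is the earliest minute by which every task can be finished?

148

Nothing blocks lens checking, so it runs from minute 0 to minute 20.
Set dressing has no prerequisites, so it starts at minute 0 and finishes at minute 65.
Rigging has no prerequisites, so it starts at minute 0 and finishes at minute 23.
Rehearsal waits on rigging (finishes minute 23, plus 5-minute gap → minute 28), so it starts at minute 28 and finishes at 28 + 70 = minute 98.
The final polish cannot start until rehearsal (finishes minute 98); rigging (finishes minute 23). The controlling bound is minute 98, so the final polish finishes at 98 + 50 = minute 148.
All tasks are finished once the last one completes. Finish times: Rigging at 23, Set dressing at 65, Lens checking at 20, Rehearsal at 98, The final polish at 148. The latest is minute 148.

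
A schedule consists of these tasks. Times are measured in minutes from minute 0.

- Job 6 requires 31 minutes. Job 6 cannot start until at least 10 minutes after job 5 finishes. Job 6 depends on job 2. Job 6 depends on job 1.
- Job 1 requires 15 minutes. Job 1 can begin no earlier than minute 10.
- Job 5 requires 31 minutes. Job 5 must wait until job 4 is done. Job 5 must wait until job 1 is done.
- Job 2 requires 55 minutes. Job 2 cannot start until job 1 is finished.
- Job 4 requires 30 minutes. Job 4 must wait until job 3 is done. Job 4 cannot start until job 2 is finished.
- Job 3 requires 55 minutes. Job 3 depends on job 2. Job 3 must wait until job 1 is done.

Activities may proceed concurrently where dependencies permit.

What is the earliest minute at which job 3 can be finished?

Job 1 cannot begin until its own release at minute 10. It runs from minute 10 to 10 + 15 = minute 25.
Job 2 waits on job 1 (finishes minute 25), so it starts at minute 25 and finishes at 25 + 55 = minute 80.
Job 3 cannot start until job 2 (finishes minute 80); job 1 (finishes minute 25). The controlling bound is minute 80, so job 3 finishes at 80 + 55 = minute 135.

135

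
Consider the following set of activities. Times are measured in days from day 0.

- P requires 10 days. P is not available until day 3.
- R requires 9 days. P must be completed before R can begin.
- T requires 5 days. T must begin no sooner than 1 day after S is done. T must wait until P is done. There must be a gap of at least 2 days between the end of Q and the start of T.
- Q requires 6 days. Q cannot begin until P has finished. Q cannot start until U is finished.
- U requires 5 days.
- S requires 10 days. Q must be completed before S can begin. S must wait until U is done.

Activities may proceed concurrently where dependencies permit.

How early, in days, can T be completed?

U can start immediately at day 0; it finishes at day 5.
P waits on its own release at day 3, so it starts at day 3 and finishes at 3 + 10 = day 13.
Q cannot start until P (finishes day 13); U (finishes day 5). The controlling bound is day 13, so Q finishes at 13 + 6 = day 19.
S cannot start until Q (finishes day 19); U (finishes day 5). The controlling bound is day 19, so S finishes at 19 + 10 = day 29.
T cannot start until S (finishes day 29, plus 1-day gap → day 30); P (finishes day 13); Q (finishes day 19, plus 2-day gap → day 21). The controlling bound is day 30, so T finishes at 30 + 5 = day 35.

35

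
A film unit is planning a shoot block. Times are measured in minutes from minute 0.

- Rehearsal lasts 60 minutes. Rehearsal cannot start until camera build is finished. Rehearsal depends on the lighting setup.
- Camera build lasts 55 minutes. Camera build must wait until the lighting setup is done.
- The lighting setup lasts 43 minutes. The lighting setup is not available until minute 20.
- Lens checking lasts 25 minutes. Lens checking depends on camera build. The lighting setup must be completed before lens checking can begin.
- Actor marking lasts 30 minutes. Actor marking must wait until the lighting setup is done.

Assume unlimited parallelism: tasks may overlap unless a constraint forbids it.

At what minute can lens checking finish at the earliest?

143

After its own release at minute 20, the lighting setup can start at minute 20 and finishes at minute 63.
Camera build cannot begin until the lighting setup (finishes minute 63). It runs from minute 63 to 63 + 55 = minute 118.
Lens checking has to wait for camera build (finishes minute 118); the lighting setup (finishes minute 63). The latest of these is minute 118, so lens checking runs minute 118 to 118 + 25 = minute 143.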